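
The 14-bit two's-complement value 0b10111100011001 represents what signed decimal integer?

pattern = 10111100011001 (MSB is 1 ⇒ negative)
Invert: 01000011100110, add 1 → 01000011100111 = 4327, so the value is -4327.
(Equivalently: 12057 - 2^14 = 12057 - 16384 = -4327.)

-4327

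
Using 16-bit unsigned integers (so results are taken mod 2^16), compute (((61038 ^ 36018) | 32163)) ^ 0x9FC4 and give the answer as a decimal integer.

61038 = 1110111001101110
36018 = 1000110010110010
→ ^ → 0110001011011100 = 25308
32163 = 0111110110100011
→ | → 0111111111111111 = 32767
0x9FC4 = 1001111111000100
→ ^ → 1110000000111011 = 57403

57403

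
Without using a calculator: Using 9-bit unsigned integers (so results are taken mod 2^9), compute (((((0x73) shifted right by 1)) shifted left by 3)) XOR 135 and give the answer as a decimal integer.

0x73 = 001110011
→ shifted right by 1 → 000111001 = 57
→ shifted left by 3 (mod 2^9) → 111001000 = 456
135 = 010000111
→ XOR → 101001111 = 335

335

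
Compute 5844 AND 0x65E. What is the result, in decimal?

1620

5844 = 1011011010100
0x65E = 0011001011110
AND → 0011001010100 = 1620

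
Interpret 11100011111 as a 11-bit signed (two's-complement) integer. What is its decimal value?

-225

pattern = 11100011111 (MSB is 1 ⇒ negative)
Invert: 00011100000, add 1 → 00011100001 = 225, so the value is -225.
(Equivalently: 1823 - 2^11 = 1823 - 2048 = -225.)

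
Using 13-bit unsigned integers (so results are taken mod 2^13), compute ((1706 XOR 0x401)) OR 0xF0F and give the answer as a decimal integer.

4015

1706 = 0011010101010
0x401 = 0010000000001
→ XOR → 0001010101011 = 683
0xF0F = 0111100001111
→ OR → 0111110101111 = 4015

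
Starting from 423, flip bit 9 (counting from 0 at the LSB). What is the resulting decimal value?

935

x = 0000110100111
bit 9 is currently 0; toggle it via x ^ (1 << 9) = x ^ 512
→ 0001110100111 = 935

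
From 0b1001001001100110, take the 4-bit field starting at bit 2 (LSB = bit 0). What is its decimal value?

v = 1001001001100110
Shift right by 2: 10010010011001
Mask low 4 bits: 1001 = 9

9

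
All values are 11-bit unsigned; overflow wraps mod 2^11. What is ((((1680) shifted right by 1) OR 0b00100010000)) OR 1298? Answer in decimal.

1680 = 11010010000
→ shifted right by 1 → 01101001000 = 840
0b00100010000 = 00100010000
→ OR → 01101011000 = 856
1298 = 10100010010
→ OR → 11101011010 = 1882

1882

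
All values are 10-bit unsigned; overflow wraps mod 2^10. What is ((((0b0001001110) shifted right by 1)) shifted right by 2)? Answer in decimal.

9

0b0001001110 = 0001001110
→ shifted right by 1 → 0000100111 = 39
→ shifted right by 2 → 0000001001 = 9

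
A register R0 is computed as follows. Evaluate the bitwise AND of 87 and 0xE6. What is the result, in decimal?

87 = 01010111
0xE6 = 11100110
AND → 01000110 = 70

70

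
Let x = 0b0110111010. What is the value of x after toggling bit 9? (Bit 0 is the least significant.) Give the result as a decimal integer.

954

x = 0110111010
bit 9 is currently 0; toggle it via x ^ (1 << 9) = x ^ 512
→ 1110111010 = 954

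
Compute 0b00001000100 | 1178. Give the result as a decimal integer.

1246

a = 00001000100
1178 = 10010011010
 OR → 10011011110 = 1246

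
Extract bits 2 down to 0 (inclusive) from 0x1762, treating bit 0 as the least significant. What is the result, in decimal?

2

v = 01011101100010
Shift right by 0: 01011101100010
Mask low 3 bits: 010 = 2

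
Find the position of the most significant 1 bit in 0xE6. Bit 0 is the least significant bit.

0xE6 = 11100110
The topmost 1 is at position 7 (since 2^7 = 128 ≤ 230 < 256).

7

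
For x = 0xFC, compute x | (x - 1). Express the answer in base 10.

x = 11111100 = 252
x - 1 = 11111011
OR    = 11111111 = 255
(x | (x - 1) sets all bits below the lowest set bit.)

255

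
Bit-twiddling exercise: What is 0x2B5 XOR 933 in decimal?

0x2B5 = 1010110101
933 = 1110100101
XOR → 0100010000 = 272

272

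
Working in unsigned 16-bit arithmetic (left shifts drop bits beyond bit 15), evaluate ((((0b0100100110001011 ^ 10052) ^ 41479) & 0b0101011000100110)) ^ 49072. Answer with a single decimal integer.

0b0100100110001011 = 0100100110001011
10052 = 0010011101000100
→ ^ → 0110111011001111 = 28367
41479 = 1010001000000111
→ ^ → 1100110011001000 = 52424
0b0101011000100110 = 0101011000100110
→ & → 0100010000000000 = 17408
49072 = 1011111110110000
→ ^ → 1111101110110000 = 64432

64432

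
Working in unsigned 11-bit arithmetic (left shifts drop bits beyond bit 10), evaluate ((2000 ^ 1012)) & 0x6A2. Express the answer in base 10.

1056

2000 = 11111010000
1012 = 01111110100
→ ^ → 10000100100 = 1060
0x6A2 = 11010100010
→ & → 10000100000 = 1056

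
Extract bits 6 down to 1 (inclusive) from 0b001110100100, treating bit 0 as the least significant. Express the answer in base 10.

18

v = 001110100100
Shift right by 1: 00111010010
Mask low 6 bits: 010010 = 18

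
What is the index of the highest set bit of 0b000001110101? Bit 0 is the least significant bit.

0b000001110101 = 1110101
The topmost 1 is at position 6 (since 2^6 = 64 ≤ 117 < 128).

6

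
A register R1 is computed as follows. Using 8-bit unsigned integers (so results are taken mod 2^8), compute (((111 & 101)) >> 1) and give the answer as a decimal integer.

111 = 01101111
101 = 01100101
→ & → 01100101 = 101
→ >> 1 → 00110010 = 50

50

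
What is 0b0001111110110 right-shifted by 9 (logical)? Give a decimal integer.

x = 1111110110
shift right by 9 → 0000000001 = 1
(equivalently, floor(1014 / 512))

1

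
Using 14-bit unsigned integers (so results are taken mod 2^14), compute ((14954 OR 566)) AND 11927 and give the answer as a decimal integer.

14954 = 11101001101010
566 = 00001000110110
→ OR → 11101001111110 = 14974
11927 = 10111010010111
→ AND → 10101000010110 = 10774

10774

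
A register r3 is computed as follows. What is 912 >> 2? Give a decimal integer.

228

912 = 1110010000
shift right by 2 → 0011100100 = 228
(equivalently, floor(912 / 4))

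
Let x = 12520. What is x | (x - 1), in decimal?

12527

x = 11000011101000 = 12520
x - 1 = 11000011100111
OR    = 11000011101111 = 12527
(x | (x - 1) sets all bits below the lowest set bit.)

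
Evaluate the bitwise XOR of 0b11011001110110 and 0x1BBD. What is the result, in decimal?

a = 11011001110110
0x1BBD = 01101110111101
XOR → 10110111001011 = 11723

11723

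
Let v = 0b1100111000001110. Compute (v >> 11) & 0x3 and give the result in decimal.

1

v = 1100111000001110
Shift right by 11: 11001
Mask low 2 bits: 01 = 1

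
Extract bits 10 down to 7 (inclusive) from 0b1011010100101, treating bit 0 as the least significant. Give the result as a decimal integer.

13

v = 1011010100101
Shift right by 7: 101101
Mask low 4 bits: 1101 = 13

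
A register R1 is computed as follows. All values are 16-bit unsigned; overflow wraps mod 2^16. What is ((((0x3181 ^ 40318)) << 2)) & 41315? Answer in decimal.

0x3181 = 0011000110000001
40318 = 1001110101111110
→ ^ → 1010110011111111 = 44287
→ << 2 (mod 2^16) → 1011001111111100 = 46076
41315 = 1010000101100011
→ & → 1010000101100000 = 41312

41312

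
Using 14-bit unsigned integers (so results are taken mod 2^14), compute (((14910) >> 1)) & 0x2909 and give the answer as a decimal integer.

14910 = 11101000111110
→ >> 1 → 01110100011111 = 7455
0x2909 = 10100100001001
→ & → 00100100001001 = 2313

2313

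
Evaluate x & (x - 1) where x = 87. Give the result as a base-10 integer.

x = 1010111 = 87
x - 1 = 1010110
AND   = 1010110 = 86
(x & (x - 1) clears the lowest set bit of x.)

86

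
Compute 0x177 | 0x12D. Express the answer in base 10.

0x177 = 101110111
0x12D = 100101101
 OR → 101111111 = 383

383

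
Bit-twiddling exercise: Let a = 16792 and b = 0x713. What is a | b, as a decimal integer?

16792 = 100000110011000
0x713 = 000011100010011
 OR → 100011110011011 = 18331

18331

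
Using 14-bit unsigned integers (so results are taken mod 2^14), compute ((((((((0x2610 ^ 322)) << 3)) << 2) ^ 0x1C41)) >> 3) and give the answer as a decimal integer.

1728

0x2610 = 10011000010000
322 = 00000101000010
→ ^ → 10011101010010 = 10066
→ << 3 (mod 2^14) → 11101010010000 = 14992
→ << 2 (mod 2^14) → 10101001000000 = 10816
0x1C41 = 01110001000001
→ ^ → 11011000000001 = 13825
→ >> 3 → 00011011000000 = 1728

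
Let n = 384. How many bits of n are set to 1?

384 = 110000000
Count the 1s: 1 + 1 = 2

2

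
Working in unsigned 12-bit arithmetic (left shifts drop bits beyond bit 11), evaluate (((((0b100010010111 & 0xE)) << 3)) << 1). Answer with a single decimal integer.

96

0b100010010111 = 100010010111
0xE = 000000001110
→ & → 000000000110 = 6
→ << 3 (mod 2^12) → 000000110000 = 48
→ << 1 (mod 2^12) → 000001100000 = 96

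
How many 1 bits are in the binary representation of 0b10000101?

n = 10000101
Count the 1s: 1 + 1 + 1 = 3

3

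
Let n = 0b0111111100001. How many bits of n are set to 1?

n = 111111100001
Count the 1s: 1 + 1 + 1 + 1 + 1 + 1 + 1 + 1 = 8

8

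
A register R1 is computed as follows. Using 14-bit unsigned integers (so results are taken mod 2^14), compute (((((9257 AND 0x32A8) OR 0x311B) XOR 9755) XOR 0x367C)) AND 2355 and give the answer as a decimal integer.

9257 = 10010000101001
0x32A8 = 11001010101000
→ AND → 10000000101000 = 8232
0x311B = 11000100011011
→ OR → 11000100111011 = 12603
9755 = 10011000011011
→ XOR → 01011100100000 = 5920
0x367C = 11011001111100
→ XOR → 10000101011100 = 8540
2355 = 00100100110011
→ AND → 00000100010000 = 272

272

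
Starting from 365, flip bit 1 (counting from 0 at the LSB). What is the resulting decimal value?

367

x = 101101101
bit 1 is currently 0; toggle it via x ^ (1 << 1) = x ^ 2
→ 101101111 = 367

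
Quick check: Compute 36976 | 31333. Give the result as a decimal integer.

64117

36976 = 1001000001110000
31333 = 0111101001100101
 OR → 1111101001110101 = 64117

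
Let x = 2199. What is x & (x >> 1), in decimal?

x = 100010010111 = 2199
x>>1 = 010001001011
AND  = 000000000011 = 3
(x & (x >> 1) has a 1 wherever x has two consecutive 1 bits.)

3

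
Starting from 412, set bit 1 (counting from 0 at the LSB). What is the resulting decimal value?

x = 0110011100
bit 1 is currently 0; set it via x | (1 << 1) = x | 2
→ 0110011110 = 414

414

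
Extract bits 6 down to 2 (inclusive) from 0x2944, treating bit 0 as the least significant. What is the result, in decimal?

17

v = 10100101000100
Shift right by 2: 101001010001
Mask low 5 bits: 10001 = 17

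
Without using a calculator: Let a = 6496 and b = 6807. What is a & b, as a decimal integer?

6144

6496 = 1100101100000
6807 = 1101010010111
AND → 1100000000000 = 6144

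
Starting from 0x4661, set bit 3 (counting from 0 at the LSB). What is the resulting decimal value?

x = 100011001100001
bit 3 is currently 0; set it via x | (1 << 3) = x | 8
→ 100011001101001 = 18025

18025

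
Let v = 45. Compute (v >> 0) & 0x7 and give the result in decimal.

v = 000101101
Shift right by 0: 000101101
Mask low 3 bits: 101 = 5

5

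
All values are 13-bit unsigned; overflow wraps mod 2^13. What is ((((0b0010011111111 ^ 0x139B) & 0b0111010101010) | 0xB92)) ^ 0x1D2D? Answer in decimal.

4767

0b0010011111111 = 0010011111111
0x139B = 1001110011011
→ ^ → 1011101100100 = 5988
0b0111010101010 = 0111010101010
→ & → 0011000100000 = 1568
0xB92 = 0101110010010
→ | → 0111110110010 = 4018
0x1D2D = 1110100101101
→ ^ → 1001010011111 = 4767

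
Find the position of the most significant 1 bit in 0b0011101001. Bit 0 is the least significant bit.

7

0b0011101001 = 11101001
The topmost 1 is at position 7 (since 2^7 = 128 ≤ 233 < 256).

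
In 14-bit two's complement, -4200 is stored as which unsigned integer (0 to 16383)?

12184

4200 in 14 bits: 01000001101000
Invert: 10111110010111
Add 1:  10111110011000 = 12184
(Check: 2^14 - 4200 = 16384 - 4200 = 12184.)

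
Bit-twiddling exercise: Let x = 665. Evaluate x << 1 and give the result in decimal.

665 = 01010011001
shift left by 1 → 10100110010 = 1330
(equivalently, 665 × 2^1 = 665 × 2)

1330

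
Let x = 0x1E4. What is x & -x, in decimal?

4

x = 111100100 = 484
-x (two's complement) = …000011100
AND   = 000000100 = 4
(x & -x isolates the lowest set bit of x.)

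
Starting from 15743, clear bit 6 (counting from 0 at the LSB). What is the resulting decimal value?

x = 11110101111111
bit 6 is currently 1; clear it via x & ~(1 << 6) = x & ~64
→ 11110100111111 = 15679

15679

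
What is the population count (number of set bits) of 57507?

57507 = 1110000010100011
Count the 1s: 1 + 1 + 1 + 1 + 1 + 1 + 1 = 7

7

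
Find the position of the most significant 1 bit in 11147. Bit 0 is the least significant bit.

13

11147 = 10101110001011
The topmost 1 is at position 13 (since 2^13 = 8192 ≤ 11147 < 16384).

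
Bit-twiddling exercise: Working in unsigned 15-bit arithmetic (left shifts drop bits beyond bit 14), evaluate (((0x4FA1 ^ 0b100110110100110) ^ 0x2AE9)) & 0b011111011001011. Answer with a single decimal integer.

0x4FA1 = 100111110100001
0b100110110100110 = 100110110100110
→ ^ → 000001000000111 = 519
0x2AE9 = 010101011101001
→ ^ → 010100011101110 = 10478
0b011111011001011 = 011111011001011
→ & → 010100011001010 = 10442

10442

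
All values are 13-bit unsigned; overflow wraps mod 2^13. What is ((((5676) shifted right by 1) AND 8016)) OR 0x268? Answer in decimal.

2936

5676 = 1011000101100
→ shifted right by 1 → 0101100010110 = 2838
8016 = 1111101010000
→ AND → 0101100010000 = 2832
0x268 = 0001001101000
→ OR → 0101101111000 = 2936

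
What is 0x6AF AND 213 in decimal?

0x6AF = 11010101111
213 = 00011010101
AND → 00010000101 = 133

133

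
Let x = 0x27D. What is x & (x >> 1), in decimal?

60

x = 1001111101 = 637
x>>1 = 0100111110
AND  = 0000111100 = 60
(x & (x >> 1) has a 1 wherever x has two consecutive 1 bits.)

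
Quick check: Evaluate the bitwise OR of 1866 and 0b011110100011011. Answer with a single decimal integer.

1866 = 00011101001010
b = 11110100011011
 OR → 11111101011011 = 16219

16219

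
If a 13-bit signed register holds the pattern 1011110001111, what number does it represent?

pattern = 1011110001111 (MSB is 1 ⇒ negative)
Invert: 0100001110000, add 1 → 0100001110001 = 2161, so the value is -2161.
(Equivalently: 6031 - 2^13 = 6031 - 8192 = -2161.)

-2161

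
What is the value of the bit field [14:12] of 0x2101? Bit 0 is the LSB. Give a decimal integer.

2

v = 0010000100000001
Shift right by 12: 0010
Mask low 3 bits: 010 = 2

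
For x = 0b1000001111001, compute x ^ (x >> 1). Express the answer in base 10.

x = 1000001111001 = 4217
x>>1 = 0100000111100
XOR  = 1100001000101 = 6213
(x ^ (x >> 1) gives the standard binary-reflected Gray code of x.)

6213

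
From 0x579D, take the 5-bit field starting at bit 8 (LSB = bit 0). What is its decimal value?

23

v = 101011110011101
Shift right by 8: 1010111
Mask low 5 bits: 10111 = 23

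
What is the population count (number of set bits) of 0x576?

7

0x576 = 10101110110
Count the 1s: 1 + 1 + 1 + 1 + 1 + 1 + 1 = 7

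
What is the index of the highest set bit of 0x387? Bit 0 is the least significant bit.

9

0x387 = 1110000111
The topmost 1 is at position 9 (since 2^9 = 512 ≤ 903 < 1024).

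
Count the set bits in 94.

5

94 = 1011110
Count the 1s: 1 + 1 + 1 + 1 + 1 = 5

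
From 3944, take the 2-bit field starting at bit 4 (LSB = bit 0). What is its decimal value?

2

v = 111101101000
Shift right by 4: 11110110
Mask low 2 bits: 10 = 2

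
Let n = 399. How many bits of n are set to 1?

6

399 = 110001111
Count the 1s: 1 + 1 + 1 + 1 + 1 + 1 = 6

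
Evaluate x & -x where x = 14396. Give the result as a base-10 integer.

4

x = 11100000111100 = 14396
-x (two's complement) = …00011111000100
AND   = 00000000000100 = 4
(x & -x isolates the lowest set bit of x.)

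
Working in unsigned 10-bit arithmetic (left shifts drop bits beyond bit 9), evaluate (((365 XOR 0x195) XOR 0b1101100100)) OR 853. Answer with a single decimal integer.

365 = 0101101101
0x195 = 0110010101
→ XOR → 0011111000 = 248
0b1101100100 = 1101100100
→ XOR → 1110011100 = 924
853 = 1101010101
→ OR → 1111011101 = 989

989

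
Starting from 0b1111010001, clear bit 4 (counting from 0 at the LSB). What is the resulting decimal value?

961

x = 1111010001
bit 4 is currently 1; clear it via x & ~(1 << 4) = x & ~16
→ 1111000001 = 961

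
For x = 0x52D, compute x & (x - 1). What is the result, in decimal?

1324

x = 10100101101 = 1325
x - 1 = 10100101100
AND   = 10100101100 = 1324
(x & (x - 1) clears the lowest set bit of x.)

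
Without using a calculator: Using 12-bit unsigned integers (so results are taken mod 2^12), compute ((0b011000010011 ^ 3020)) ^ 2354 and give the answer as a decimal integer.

0b011000010011 = 011000010011
3020 = 101111001100
→ ^ → 110111011111 = 3551
2354 = 100100110010
→ ^ → 010011101101 = 1261

1261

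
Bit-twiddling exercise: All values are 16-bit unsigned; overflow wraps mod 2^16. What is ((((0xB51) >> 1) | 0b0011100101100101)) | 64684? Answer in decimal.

0xB51 = 0000101101010001
→ >> 1 → 0000010110101000 = 1448
0b0011100101100101 = 0011100101100101
→ | → 0011110111101101 = 15853
64684 = 1111110010101100
→ | → 1111110111101101 = 65005

65005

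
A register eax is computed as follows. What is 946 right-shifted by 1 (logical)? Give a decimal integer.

473

946 = 1110110010
shift right by 1 → 0111011001 = 473
(equivalently, floor(946 / 2))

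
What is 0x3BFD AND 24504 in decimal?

0x3BFD = 011101111111101
24504 = 101111110111000
AND → 001101110111000 = 7096

7096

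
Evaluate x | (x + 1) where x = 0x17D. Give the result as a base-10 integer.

383

x = 101111101 = 381
x + 1 = 101111110
OR    = 101111111 = 383
(x | (x + 1) sets the lowest cleared bit.)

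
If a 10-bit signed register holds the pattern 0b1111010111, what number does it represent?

-41

pattern = 1111010111 (MSB is 1 ⇒ negative)
Invert: 0000101000, add 1 → 0000101001 = 41, so the value is -41.
(Equivalently: 983 - 2^10 = 983 - 1024 = -41.)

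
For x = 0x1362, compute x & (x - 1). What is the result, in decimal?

x = 1001101100010 = 4962
x - 1 = 1001101100001
AND   = 1001101100000 = 4960
(x & (x - 1) clears the lowest set bit of x.)

4960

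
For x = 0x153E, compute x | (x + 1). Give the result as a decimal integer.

x = 1010100111110 = 5438
x + 1 = 1010100111111
OR    = 1010100111111 = 5439
(x | (x + 1) sets the lowest cleared bit.)

5439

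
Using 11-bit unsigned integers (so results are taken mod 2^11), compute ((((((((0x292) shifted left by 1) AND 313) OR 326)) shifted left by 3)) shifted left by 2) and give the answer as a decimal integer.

0x292 = 01010010010
→ shifted left by 1 (mod 2^11) → 10100100100 = 1316
313 = 00100111001
→ AND → 00100100000 = 288
326 = 00101000110
→ OR → 00101100110 = 358
→ shifted left by 3 (mod 2^11) → 01100110000 = 816
→ shifted left by 2 (mod 2^11) → 10011000000 = 1216

1216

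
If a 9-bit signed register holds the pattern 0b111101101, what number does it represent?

pattern = 111101101 (MSB is 1 ⇒ negative)
Invert: 000010010, add 1 → 000010011 = 19, so the value is -19.
(Equivalently: 493 - 2^9 = 493 - 512 = -19.)

-19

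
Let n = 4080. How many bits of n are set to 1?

8

4080 = 111111110000
Count the 1s: 1 + 1 + 1 + 1 + 1 + 1 + 1 + 1 = 8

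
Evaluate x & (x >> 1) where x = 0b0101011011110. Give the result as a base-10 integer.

78

x = 101011011110 = 2782
x>>1 = 010101101111
AND  = 000001001110 = 78
(x & (x >> 1) has a 1 wherever x has two consecutive 1 bits.)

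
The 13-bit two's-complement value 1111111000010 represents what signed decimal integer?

-62

pattern = 1111111000010 (MSB is 1 ⇒ negative)
Invert: 0000000111101, add 1 → 0000000111110 = 62, so the value is -62.
(Equivalently: 8130 - 2^13 = 8130 - 8192 = -62.)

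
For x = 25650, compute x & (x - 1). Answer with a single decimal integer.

25648

x = 110010000110010 = 25650
x - 1 = 110010000110001
AND   = 110010000110000 = 25648
(x & (x - 1) clears the lowest set bit of x.)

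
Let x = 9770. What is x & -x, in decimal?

x = 10011000101010 = 9770
-x (two's complement) = …01100111010110
AND   = 00000000000010 = 2
(x & -x isolates the lowest set bit of x.)

2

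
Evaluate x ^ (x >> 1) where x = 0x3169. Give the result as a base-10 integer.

x = 11000101101001 = 12649
x>>1 = 01100010110100
XOR  = 10100111011101 = 10717
(x ^ (x >> 1) gives the standard binary-reflected Gray code of x.)

10717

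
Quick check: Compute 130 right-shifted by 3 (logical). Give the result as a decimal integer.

130 = 10000010
shift right by 3 → 00010000 = 16
(equivalently, floor(130 / 8))

16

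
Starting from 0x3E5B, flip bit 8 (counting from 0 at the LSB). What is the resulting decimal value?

16219

x = 11111001011011
bit 8 is currently 0; toggle it via x ^ (1 << 8) = x ^ 256
→ 11111101011011 = 16219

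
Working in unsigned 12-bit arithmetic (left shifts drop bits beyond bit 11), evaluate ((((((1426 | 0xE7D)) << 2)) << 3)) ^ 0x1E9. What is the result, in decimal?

3593

1426 = 010110010010
0xE7D = 111001111101
→ | → 111111111111 = 4095
→ << 2 (mod 2^12) → 111111111100 = 4092
→ << 3 (mod 2^12) → 111111100000 = 4064
0x1E9 = 000111101001
→ ^ → 111000001001 = 3593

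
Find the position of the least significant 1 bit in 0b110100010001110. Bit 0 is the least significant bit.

0b110100010001110 = 110100010001110
Trailing zeros: 1, so the lowest set bit is bit 1 (value 2).

1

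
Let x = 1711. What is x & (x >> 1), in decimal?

x = 11010101111 = 1711
x>>1 = 01101010111
AND  = 01000000111 = 519
(x & (x >> 1) has a 1 wherever x has two consecutive 1 bits.)

519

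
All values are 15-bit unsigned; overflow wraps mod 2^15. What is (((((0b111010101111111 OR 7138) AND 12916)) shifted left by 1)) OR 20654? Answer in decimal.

0b111010101111111 = 111010101111111
7138 = 001101111100010
→ OR → 111111111111111 = 32767
12916 = 011001001110100
→ AND → 011001001110100 = 12916
→ shifted left by 1 (mod 2^15) → 110010011101000 = 25832
20654 = 101000010101110
→ OR → 111010011101110 = 29934

29934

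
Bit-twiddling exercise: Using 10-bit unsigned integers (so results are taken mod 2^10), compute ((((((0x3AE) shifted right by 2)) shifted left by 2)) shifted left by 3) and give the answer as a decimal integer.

0x3AE = 1110101110
→ shifted right by 2 → 0011101011 = 235
→ shifted left by 2 (mod 2^10) → 1110101100 = 940
→ shifted left by 3 (mod 2^10) → 0101100000 = 352

352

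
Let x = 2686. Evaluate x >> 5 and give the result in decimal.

83

2686 = 101001111110
shift right by 5 → 000001010011 = 83
(equivalently, floor(2686 / 32))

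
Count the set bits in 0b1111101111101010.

n = 1111101111101010
Count the 1s: 1 + 1 + 1 + 1 + 1 + 1 + 1 + 1 + 1 + 1 + 1 + 1 = 12

12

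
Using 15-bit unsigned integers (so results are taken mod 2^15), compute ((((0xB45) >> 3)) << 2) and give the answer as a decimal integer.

1440

0xB45 = 000101101000101
→ >> 3 → 000000101101000 = 360
→ << 2 (mod 2^15) → 000010110100000 = 1440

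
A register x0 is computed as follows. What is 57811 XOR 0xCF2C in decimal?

57811 = 1110000111010011
0xCF2C = 1100111100101100
XOR → 0010111011111111 = 12031

12031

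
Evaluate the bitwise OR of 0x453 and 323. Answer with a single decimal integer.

0x453 = 10001010011
323 = 00101000011
 OR → 10101010011 = 1363

1363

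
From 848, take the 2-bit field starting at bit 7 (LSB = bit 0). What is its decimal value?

v = 000001101010000
Shift right by 7: 00000110
Mask low 2 bits: 10 = 2

2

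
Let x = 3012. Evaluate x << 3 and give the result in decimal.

24096

3012 = 000101111000100
shift left by 3 → 101111000100000 = 24096
(equivalently, 3012 × 2^3 = 3012 × 8)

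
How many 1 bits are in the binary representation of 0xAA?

4

0xAA = 10101010
Count the 1s: 1 + 1 + 1 + 1 = 4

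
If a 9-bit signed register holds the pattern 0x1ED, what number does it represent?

-19

pattern = 111101101 (MSB is 1 ⇒ negative)
Invert: 000010010, add 1 → 000010011 = 19, so the value is -19.
(Equivalently: 493 - 2^9 = 493 - 512 = -19.)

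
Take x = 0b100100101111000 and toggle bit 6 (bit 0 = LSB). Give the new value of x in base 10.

18744

x = 100100101111000
bit 6 is currently 1; toggle it via x ^ (1 << 6) = x ^ 64
→ 100100100111000 = 18744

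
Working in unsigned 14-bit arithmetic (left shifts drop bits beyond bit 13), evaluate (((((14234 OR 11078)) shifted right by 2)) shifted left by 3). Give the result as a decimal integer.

14234 = 11011110011010
11078 = 10101101000110
→ OR → 11111111011110 = 16350
→ shifted right by 2 → 00111111110111 = 4087
→ shifted left by 3 (mod 2^14) → 11111110111000 = 16312

16312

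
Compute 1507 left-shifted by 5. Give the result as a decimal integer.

48224

1507 = 0000010111100011
shift left by 5 → 1011110001100000 = 48224
(equivalently, 1507 × 2^5 = 1507 × 32)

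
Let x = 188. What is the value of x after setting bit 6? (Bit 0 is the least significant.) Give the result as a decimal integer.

252

x = 10111100
bit 6 is currently 0; set it via x | (1 << 6) = x | 64
→ 11111100 = 252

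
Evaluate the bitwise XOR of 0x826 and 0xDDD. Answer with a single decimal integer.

0x826 = 100000100110
0xDDD = 110111011101
XOR → 010111111011 = 1531

1531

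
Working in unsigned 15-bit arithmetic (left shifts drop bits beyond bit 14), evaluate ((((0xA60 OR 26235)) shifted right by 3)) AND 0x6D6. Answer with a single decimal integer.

0xA60 = 000101001100000
26235 = 110011001111011
→ OR → 110111001111011 = 28283
→ shifted right by 3 → 000110111001111 = 3535
0x6D6 = 000011011010110
→ AND → 000010011000110 = 1222

1222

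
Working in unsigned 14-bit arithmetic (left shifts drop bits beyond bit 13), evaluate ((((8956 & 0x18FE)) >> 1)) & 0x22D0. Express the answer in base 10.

80

8956 = 10001011111100
0x18FE = 01100011111110
→ & → 00000011111100 = 252
→ >> 1 → 00000001111110 = 126
0x22D0 = 10001011010000
→ & → 00000001010000 = 80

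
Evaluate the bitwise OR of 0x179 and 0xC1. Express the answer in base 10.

0x179 = 101111001
0xC1 = 011000001
 OR → 111111001 = 505

505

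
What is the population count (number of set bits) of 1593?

6

1593 = 11000111001
Count the 1s: 1 + 1 + 1 + 1 + 1 + 1 = 6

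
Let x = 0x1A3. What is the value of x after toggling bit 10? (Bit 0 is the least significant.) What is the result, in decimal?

x = 0000110100011
bit 10 is currently 0; toggle it via x ^ (1 << 10) = x ^ 1024
→ 0010110100011 = 1443

1443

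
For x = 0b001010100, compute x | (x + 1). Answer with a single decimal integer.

85

x = 1010100 = 84
x + 1 = 1010101
OR    = 1010101 = 85
(x | (x + 1) sets the lowest cleared bit.)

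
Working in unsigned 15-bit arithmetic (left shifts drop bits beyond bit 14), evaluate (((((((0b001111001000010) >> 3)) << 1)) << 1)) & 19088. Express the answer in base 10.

0b001111001000010 = 001111001000010
→ >> 3 → 000001111001000 = 968
→ << 1 (mod 2^15) → 000011110010000 = 1936
→ << 1 (mod 2^15) → 000111100100000 = 3872
19088 = 100101010010000
→ & → 000101000000000 = 2560

2560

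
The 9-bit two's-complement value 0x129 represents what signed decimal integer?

pattern = 100101001 (MSB is 1 ⇒ negative)
Invert: 011010110, add 1 → 011010111 = 215, so the value is -215.
(Equivalently: 297 - 2^9 = 297 - 512 = -215.)

-215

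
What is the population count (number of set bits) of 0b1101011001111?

9

n = 1101011001111
Count the 1s: 1 + 1 + 1 + 1 + 1 + 1 + 1 + 1 + 1 = 9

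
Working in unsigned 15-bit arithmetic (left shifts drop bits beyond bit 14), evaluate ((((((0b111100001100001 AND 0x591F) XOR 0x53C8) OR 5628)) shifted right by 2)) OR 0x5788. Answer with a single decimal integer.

0b111100001100001 = 111100001100001
0x591F = 101100100011111
→ AND → 101100000000001 = 22529
0x53C8 = 101001111001000
→ XOR → 000101111001001 = 3017
5628 = 001010111111100
→ OR → 001111111111101 = 8189
→ shifted right by 2 → 000011111111111 = 2047
0x5788 = 101011110001000
→ OR → 101011111111111 = 22527

22527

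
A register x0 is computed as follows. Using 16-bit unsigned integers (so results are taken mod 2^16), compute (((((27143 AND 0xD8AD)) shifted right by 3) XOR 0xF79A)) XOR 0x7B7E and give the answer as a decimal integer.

34276

27143 = 0110101000000111
0xD8AD = 1101100010101101
→ AND → 0100100000000101 = 18437
→ shifted right by 3 → 0000100100000000 = 2304
0xF79A = 1111011110011010
→ XOR → 1111111010011010 = 65178
0x7B7E = 0111101101111110
→ XOR → 1000010111100100 = 34276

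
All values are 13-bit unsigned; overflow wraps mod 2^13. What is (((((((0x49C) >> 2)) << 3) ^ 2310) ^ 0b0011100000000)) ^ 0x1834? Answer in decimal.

7946

0x49C = 0010010011100
→ >> 2 → 0000100100111 = 295
→ << 3 (mod 2^13) → 0100100111000 = 2360
2310 = 0100100000110
→ ^ → 0000000111110 = 62
0b0011100000000 = 0011100000000
→ ^ → 0011100111110 = 1854
0x1834 = 1100000110100
→ ^ → 1111100001010 = 7946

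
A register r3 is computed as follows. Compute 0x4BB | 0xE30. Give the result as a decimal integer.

0x4BB = 010010111011
0xE30 = 111000110000
 OR → 111010111011 = 3771

3771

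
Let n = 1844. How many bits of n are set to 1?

1844 = 11100110100
Count the 1s: 1 + 1 + 1 + 1 + 1 + 1 = 6

6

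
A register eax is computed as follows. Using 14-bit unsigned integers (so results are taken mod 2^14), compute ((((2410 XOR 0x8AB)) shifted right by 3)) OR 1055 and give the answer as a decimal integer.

2410 = 00100101101010
0x8AB = 00100010101011
→ XOR → 00000111000001 = 449
→ shifted right by 3 → 00000000111000 = 56
1055 = 00010000011111
→ OR → 00010000111111 = 1087

1087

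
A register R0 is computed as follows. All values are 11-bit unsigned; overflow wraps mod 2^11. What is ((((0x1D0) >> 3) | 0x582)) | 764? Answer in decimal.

2046

0x1D0 = 00111010000
→ >> 3 → 00000111010 = 58
0x582 = 10110000010
→ | → 10110111010 = 1466
764 = 01011111100
→ | → 11111111110 = 2046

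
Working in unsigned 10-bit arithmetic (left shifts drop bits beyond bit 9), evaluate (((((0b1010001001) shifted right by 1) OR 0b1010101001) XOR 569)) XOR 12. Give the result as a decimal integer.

472

0b1010001001 = 1010001001
→ shifted right by 1 → 0101000100 = 324
0b1010101001 = 1010101001
→ OR → 1111101101 = 1005
569 = 1000111001
→ XOR → 0111010100 = 468
12 = 0000001100
→ XOR → 0111011000 = 472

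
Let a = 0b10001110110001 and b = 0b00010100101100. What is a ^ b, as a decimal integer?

a = 10001110110001
b = 00010100101100
XOR → 10011010011101 = 9885

9885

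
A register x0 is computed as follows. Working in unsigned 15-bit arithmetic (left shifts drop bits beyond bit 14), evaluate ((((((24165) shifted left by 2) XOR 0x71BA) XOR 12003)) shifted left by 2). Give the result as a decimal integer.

6964

24165 = 101111001100101
→ shifted left by 2 (mod 2^15) → 111100110010100 = 31124
0x71BA = 111000110111010
→ XOR → 000100000101110 = 2094
12003 = 010111011100011
→ XOR → 010011011001101 = 9933
→ shifted left by 2 (mod 2^15) → 001101100110100 = 6964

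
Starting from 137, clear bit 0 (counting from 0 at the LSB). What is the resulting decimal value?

136

x = 00010001001
bit 0 is currently 1; clear it via x & ~(1 << 0) = x & ~1
→ 00010001000 = 136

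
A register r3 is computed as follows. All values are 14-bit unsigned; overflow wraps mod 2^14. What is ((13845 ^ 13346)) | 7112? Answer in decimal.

7167

13845 = 11011000010101
13346 = 11010000100010
→ ^ → 00001000110111 = 567
7112 = 01101111001000
→ | → 01101111111111 = 7167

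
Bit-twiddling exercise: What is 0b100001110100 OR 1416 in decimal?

a = 100001110100
1416 = 010110001000
 OR → 110111111100 = 3580

3580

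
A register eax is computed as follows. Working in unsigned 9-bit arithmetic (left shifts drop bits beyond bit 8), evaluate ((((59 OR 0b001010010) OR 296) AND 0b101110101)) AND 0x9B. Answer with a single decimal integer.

17

59 = 000111011
0b001010010 = 001010010
→ OR → 001111011 = 123
296 = 100101000
→ OR → 101111011 = 379
0b101110101 = 101110101
→ AND → 101110001 = 369
0x9B = 010011011
→ AND → 000010001 = 17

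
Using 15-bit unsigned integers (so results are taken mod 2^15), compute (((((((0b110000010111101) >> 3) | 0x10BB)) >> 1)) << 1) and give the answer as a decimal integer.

0b110000010111101 = 110000010111101
→ >> 3 → 000110000010111 = 3095
0x10BB = 001000010111011
→ | → 001110010111111 = 7359
→ >> 1 → 000111001011111 = 3679
→ << 1 (mod 2^15) → 001110010111110 = 7358

7358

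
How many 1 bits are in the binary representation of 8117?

8117 = 1111110110101
Count the 1s: 1 + 1 + 1 + 1 + 1 + 1 + 1 + 1 + 1 + 1 = 10

10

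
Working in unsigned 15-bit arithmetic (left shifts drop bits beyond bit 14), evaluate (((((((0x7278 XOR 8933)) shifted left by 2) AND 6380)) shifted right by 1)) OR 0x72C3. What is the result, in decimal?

29427

0x7278 = 111001001111000
8933 = 010001011100101
→ XOR → 101000010011101 = 20637
→ shifted left by 2 (mod 2^15) → 100001001110100 = 17012
6380 = 001100011101100
→ AND → 000000001100100 = 100
→ shifted right by 1 → 000000000110010 = 50
0x72C3 = 111001011000011
→ OR → 111001011110011 = 29427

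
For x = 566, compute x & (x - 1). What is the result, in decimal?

564

x = 1000110110 = 566
x - 1 = 1000110101
AND   = 1000110100 = 564
(x & (x - 1) clears the lowest set bit of x.)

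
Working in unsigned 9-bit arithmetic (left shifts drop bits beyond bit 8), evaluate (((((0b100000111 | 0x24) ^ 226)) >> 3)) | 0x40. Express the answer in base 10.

120

0b100000111 = 100000111
0x24 = 000100100
→ | → 100100111 = 295
226 = 011100010
→ ^ → 111000101 = 453
→ >> 3 → 000111000 = 56
0x40 = 001000000
→ | → 001111000 = 120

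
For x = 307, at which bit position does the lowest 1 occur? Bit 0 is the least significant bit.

0

307 = 100110011
Trailing zeros: 0, so the lowest set bit is bit 0 (value 1).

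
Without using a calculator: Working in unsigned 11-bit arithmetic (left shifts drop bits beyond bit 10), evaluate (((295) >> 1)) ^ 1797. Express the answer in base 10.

295 = 00100100111
→ >> 1 → 00010010011 = 147
1797 = 11100000101
→ ^ → 11110010110 = 1942

1942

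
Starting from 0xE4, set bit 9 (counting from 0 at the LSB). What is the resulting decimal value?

740

x = 0011100100
bit 9 is currently 0; set it via x | (1 << 9) = x | 512
→ 1011100100 = 740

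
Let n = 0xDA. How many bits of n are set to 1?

5

0xDA = 11011010
Count the 1s: 1 + 1 + 1 + 1 + 1 = 5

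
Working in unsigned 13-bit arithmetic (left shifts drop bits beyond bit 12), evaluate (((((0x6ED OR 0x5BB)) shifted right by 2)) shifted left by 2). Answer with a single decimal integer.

2044

0x6ED = 0011011101101
0x5BB = 0010110111011
→ OR → 0011111111111 = 2047
→ shifted right by 2 → 0000111111111 = 511
→ shifted left by 2 (mod 2^13) → 0011111111100 = 2044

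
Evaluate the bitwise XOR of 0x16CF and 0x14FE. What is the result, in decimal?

561

0x16CF = 1011011001111
0x14FE = 1010011111110
XOR → 0001000110001 = 561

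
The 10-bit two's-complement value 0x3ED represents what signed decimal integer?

-19

pattern = 1111101101 (MSB is 1 ⇒ negative)
Invert: 0000010010, add 1 → 0000010011 = 19, so the value is -19.
(Equivalently: 1005 - 2^10 = 1005 - 1024 = -19.)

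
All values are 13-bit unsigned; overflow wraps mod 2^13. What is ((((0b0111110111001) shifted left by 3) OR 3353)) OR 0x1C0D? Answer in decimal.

7645

0b0111110111001 = 0111110111001
→ shifted left by 3 (mod 2^13) → 1110111001000 = 7624
3353 = 0110100011001
→ OR → 1110111011001 = 7641
0x1C0D = 1110000001101
→ OR → 1110111011101 = 7645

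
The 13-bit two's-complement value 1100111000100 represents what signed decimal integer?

-1596

pattern = 1100111000100 (MSB is 1 ⇒ negative)
Invert: 0011000111011, add 1 → 0011000111100 = 1596, so the value is -1596.
(Equivalently: 6596 - 2^13 = 6596 - 8192 = -1596.)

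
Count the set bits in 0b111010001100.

6

n = 111010001100
Count the 1s: 1 + 1 + 1 + 1 + 1 + 1 = 6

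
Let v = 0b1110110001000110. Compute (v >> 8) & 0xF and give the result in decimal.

12

v = 1110110001000110
Shift right by 8: 11101100
Mask low 4 bits: 1100 = 12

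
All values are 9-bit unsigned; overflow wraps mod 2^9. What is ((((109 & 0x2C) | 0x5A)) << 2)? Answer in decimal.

504

109 = 001101101
0x2C = 000101100
→ & → 000101100 = 44
0x5A = 001011010
→ | → 001111110 = 126
→ << 2 (mod 2^9) → 111111000 = 504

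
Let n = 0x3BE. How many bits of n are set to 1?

0x3BE = 1110111110
Count the 1s: 1 + 1 + 1 + 1 + 1 + 1 + 1 + 1 = 8

8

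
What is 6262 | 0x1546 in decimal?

7542

6262 = 1100001110110
0x1546 = 1010101000110
 OR → 1110101110110 = 7542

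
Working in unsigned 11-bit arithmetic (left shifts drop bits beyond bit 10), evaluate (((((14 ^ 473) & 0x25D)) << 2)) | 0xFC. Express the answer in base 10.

508

14 = 00000001110
473 = 00111011001
→ ^ → 00111010111 = 471
0x25D = 01001011101
→ & → 00001010101 = 85
→ << 2 (mod 2^11) → 00101010100 = 340
0xFC = 00011111100
→ | → 00111111100 = 508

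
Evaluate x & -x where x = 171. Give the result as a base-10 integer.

1

x = 10101011 = 171
-x (two's complement) = …01010101
AND   = 00000001 = 1
(x & -x isolates the lowest set bit of x.)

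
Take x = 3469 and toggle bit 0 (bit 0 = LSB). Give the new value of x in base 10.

x = 0110110001101
bit 0 is currently 1; toggle it via x ^ (1 << 0) = x ^ 1
→ 0110110001100 = 3468

3468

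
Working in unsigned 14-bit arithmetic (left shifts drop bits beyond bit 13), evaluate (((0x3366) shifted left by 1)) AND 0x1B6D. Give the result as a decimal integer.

0x3366 = 11001101100110
→ shifted left by 1 (mod 2^14) → 10011011001100 = 9932
0x1B6D = 01101101101101
→ AND → 00001001001100 = 588

588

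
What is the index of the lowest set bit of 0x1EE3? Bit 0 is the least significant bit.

0x1EE3 = 1111011100011
Trailing zeros: 0, so the lowest set bit is bit 0 (value 1).

0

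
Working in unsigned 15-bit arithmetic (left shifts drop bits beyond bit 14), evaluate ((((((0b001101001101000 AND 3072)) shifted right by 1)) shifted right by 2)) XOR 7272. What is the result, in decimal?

7528

0b001101001101000 = 001101001101000
3072 = 000110000000000
→ AND → 000100000000000 = 2048
→ shifted right by 1 → 000010000000000 = 1024
→ shifted right by 2 → 000000100000000 = 256
7272 = 001110001101000
→ XOR → 001110101101000 = 7528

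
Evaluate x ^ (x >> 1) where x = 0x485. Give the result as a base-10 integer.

x = 10010000101 = 1157
x>>1 = 01001000010
XOR  = 11011000111 = 1735
(x ^ (x >> 1) gives the standard binary-reflected Gray code of x.)

1735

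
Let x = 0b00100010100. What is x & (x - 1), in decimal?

x = 100010100 = 276
x - 1 = 100010011
AND   = 100010000 = 272
(x & (x - 1) clears the lowest set bit of x.)

272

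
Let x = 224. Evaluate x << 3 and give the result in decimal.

224 = 00011100000
shift left by 3 → 11100000000 = 1792
(equivalently, 224 × 2^3 = 224 × 8)

1792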